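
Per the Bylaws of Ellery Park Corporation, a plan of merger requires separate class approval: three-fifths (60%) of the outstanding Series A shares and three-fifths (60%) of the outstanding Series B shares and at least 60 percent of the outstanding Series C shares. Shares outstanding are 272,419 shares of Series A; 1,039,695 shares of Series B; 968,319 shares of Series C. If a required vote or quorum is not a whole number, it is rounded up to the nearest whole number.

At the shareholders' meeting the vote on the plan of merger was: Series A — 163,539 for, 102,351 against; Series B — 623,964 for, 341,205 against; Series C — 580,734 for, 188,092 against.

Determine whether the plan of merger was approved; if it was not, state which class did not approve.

Series A: 3/5 of 272419 = 163451.40, rounded up to 163452; 163,452 required, 163,539 in favor — approved.
Series B: 3/5 of 1039695 = 623817; 623,817 required, 623,964 in favor — approved.
Series C: 3/5 of 968319 = 580991.40, rounded up to 580992; 580,992 required, 580,734 in favor — not approved.

Not approved — the Series C shares did not give the required vote.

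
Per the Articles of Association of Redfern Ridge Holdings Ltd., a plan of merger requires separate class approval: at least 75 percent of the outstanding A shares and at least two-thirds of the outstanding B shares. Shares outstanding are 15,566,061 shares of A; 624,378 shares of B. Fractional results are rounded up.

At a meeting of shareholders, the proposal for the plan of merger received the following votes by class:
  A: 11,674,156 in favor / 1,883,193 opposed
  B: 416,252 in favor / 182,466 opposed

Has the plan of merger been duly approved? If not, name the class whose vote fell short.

A: 3/4 of 15566061 = 11674545.75, rounded up to 11674546; 11,674,546 required, 11,674,156 in favor — not approved.
B: 2/3 of 624378 = 416252; 416,252 required, 416,252 in favor — approved.

Not approved — the A shares did not give the required vote.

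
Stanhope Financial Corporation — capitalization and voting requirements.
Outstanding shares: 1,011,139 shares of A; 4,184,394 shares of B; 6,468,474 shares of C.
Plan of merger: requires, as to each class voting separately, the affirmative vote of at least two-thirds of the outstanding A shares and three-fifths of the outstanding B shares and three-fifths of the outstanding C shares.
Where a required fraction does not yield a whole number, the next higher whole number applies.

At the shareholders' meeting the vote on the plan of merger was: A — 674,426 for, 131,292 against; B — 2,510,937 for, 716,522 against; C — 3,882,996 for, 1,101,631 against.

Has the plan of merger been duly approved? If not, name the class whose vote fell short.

Approved — every class gave the required vote.

A: 2/3 of 1011139 = 674092.67, rounded up to 674093; 674,093 required, 674,426 in favor — approved.
B: 3/5 of 4184394 = 2510636.40, rounded up to 2510637; 2,510,637 required, 2,510,937 in favor — approved.
C: 3/5 of 6468474 = 3881084.40, rounded up to 3881085; 3,881,085 required, 3,882,996 in favor — approved.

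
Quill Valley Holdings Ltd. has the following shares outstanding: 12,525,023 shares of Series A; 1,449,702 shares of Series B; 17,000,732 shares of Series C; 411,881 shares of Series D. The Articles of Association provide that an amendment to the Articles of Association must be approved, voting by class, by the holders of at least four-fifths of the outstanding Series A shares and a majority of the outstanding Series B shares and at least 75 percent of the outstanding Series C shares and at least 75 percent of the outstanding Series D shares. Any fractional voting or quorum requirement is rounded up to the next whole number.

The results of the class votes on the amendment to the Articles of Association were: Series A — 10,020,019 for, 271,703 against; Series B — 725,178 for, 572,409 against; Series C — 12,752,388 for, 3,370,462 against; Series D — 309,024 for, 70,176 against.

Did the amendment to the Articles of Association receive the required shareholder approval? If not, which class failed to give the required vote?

Approved — every class gave the required vote.

Series A: 4/5 of 12525023 = 10020018.40, rounded up to 10020019; 10,020,019 required, 10,020,019 in favor — approved.
Series B: a majority of 1449702 is 724852; 724,852 required, 725,178 in favor — approved.
Series C: 3/4 of 17000732 = 12750549; 12,750,549 required, 12,752,388 in favor — approved.
Series D: 3/4 of 411881 = 308910.75, rounded up to 308911; 308,911 required, 309,024 in favor — approved.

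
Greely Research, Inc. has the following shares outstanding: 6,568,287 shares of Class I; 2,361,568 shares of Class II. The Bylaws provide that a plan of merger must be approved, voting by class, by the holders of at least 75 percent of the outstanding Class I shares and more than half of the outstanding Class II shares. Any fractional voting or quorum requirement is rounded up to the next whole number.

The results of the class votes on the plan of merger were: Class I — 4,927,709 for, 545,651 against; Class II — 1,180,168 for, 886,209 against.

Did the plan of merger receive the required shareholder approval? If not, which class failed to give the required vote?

Class I: 3/4 of 6568287 = 4926215.25, rounded up to 4926216; 4,926,216 required, 4,927,709 in favor — approved.
Class II: a majority of 2361568 is 1180785; 1,180,785 required, 1,180,168 in favor — not approved.

Not approved — the Class II shares did not give the required vote.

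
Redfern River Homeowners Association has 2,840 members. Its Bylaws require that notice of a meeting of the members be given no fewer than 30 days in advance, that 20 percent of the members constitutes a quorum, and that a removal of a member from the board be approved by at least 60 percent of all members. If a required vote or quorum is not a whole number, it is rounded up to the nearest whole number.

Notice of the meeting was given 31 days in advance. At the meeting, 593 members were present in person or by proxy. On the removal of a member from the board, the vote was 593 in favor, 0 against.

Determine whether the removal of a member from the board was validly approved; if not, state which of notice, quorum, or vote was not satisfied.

Invalid — vote requirement not satisfied.

Notice: 31 days given; 30 required. Satisfied.
Quorum: 20% of 2,840 = 568; 593 present. Satisfied.
Vote: requires three-fifths of all members (2,840); 3/5 of 2840 = 1704, so 1,704 needed; 593 in favor. Not satisfied.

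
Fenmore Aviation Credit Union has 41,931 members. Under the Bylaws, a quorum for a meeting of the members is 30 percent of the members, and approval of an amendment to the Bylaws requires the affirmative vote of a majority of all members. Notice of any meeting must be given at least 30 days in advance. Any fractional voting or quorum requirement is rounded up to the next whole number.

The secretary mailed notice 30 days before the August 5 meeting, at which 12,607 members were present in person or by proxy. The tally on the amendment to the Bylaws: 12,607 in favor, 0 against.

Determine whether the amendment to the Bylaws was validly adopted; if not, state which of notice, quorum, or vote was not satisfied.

Invalid — vote requirement not satisfied.

Notice: 30 days given; 30 required. Satisfied.
Quorum: 30% of 41,931 = 12,579.30, rounded up to 12,580; 12,607 present. Satisfied.
Vote: requires a majority of all members (41,931); a majority of 41931 is 20966, so 20,966 needed; 12,607 in favor. Not satisfied.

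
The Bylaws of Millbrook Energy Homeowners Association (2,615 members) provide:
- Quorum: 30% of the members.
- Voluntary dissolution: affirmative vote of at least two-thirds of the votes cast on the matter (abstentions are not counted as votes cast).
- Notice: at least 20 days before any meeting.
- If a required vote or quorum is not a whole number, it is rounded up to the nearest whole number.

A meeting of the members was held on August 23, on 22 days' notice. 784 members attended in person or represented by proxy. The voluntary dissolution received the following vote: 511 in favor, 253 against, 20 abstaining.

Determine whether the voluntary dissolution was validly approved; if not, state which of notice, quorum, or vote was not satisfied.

Notice: 22 days given; 20 required. Satisfied.
Quorum: 30% of 2,615 = 784.50, rounded up to 785; 784 present. Not satisfied.
Vote: requires two-thirds of the votes cast (784 − 20 abstaining = 764); 2/3 of 764 = 509.33, rounded up to 510, so 510 needed; 511 in favor. Satisfied.

Invalid — quorum requirement not satisfied.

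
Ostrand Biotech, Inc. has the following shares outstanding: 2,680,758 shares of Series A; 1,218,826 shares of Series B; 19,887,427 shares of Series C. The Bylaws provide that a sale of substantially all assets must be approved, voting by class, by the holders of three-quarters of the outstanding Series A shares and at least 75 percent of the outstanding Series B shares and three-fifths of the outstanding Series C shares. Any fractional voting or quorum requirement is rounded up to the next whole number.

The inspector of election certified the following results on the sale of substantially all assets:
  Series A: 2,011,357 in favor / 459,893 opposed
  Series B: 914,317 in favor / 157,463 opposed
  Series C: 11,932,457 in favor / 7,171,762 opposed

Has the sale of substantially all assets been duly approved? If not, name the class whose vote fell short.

Series A: 3/4 of 2680758 = 2010568.50, rounded up to 2010569; 2,010,569 required, 2,011,357 in favor — approved.
Series B: 3/4 of 1218826 = 914119.50, rounded up to 914120; 914,120 required, 914,317 in favor — approved.
Series C: 3/5 of 19887427 = 11932456.20, rounded up to 11932457; 11,932,457 required, 11,932,457 in favor — approved.

Approved — every class gave the required vote.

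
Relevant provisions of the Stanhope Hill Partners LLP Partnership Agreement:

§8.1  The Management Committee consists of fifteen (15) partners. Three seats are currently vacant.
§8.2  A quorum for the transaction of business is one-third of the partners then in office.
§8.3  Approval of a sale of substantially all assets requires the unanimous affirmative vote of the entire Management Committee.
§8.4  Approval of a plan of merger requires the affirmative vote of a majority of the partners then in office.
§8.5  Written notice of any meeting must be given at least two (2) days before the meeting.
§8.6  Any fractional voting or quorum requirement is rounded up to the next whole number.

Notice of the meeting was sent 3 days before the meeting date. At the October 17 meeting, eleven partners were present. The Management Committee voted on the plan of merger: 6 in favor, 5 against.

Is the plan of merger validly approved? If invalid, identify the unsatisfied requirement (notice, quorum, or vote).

Invalid — vote requirement not satisfied.

Notice: 3 days given; 2 required (3 ≥ 2). Satisfied.
Quorum: 11 present; quorum is 4. Satisfied.
Vote: the plan of merger requires a majority of the partners then in office (12). A majority of 12 is 7, so 7 affirmative votes are needed; 6 voted in favor. Not satisfied.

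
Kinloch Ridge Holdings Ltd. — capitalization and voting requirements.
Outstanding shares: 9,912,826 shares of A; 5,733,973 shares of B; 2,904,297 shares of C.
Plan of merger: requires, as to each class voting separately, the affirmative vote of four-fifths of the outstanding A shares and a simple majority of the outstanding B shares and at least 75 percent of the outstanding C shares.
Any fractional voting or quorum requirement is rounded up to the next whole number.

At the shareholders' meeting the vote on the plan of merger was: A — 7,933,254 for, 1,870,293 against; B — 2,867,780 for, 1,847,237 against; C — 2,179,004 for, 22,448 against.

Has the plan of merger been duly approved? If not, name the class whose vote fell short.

A: 4/5 of 9912826 = 7930260.80, rounded up to 7930261; 7,930,261 required, 7,933,254 in favor — approved.
B: a majority of 5733973 is 2866987; 2,866,987 required, 2,867,780 in favor — approved.
C: 3/4 of 2904297 = 2178222.75, rounded up to 2178223; 2,178,223 required, 2,179,004 in favor — approved.

Approved — every class gave the required vote.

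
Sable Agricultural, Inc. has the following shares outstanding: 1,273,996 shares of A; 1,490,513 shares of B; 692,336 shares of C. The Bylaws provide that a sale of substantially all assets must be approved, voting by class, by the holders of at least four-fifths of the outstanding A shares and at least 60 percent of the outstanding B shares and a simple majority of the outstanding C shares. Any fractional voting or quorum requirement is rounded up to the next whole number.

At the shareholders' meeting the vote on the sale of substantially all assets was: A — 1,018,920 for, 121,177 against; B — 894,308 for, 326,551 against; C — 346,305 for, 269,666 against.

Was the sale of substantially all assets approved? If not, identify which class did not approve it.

A: 4/5 of 1273996 = 1019196.80, rounded up to 1019197; 1,019,197 required, 1,018,920 in favor — not approved.
B: 3/5 of 1490513 = 894307.80, rounded up to 894308; 894,308 required, 894,308 in favor — approved.
C: a majority of 692336 is 346169; 346,169 required, 346,305 in favor — approved.

Not approved — the A shares did not give the required vote.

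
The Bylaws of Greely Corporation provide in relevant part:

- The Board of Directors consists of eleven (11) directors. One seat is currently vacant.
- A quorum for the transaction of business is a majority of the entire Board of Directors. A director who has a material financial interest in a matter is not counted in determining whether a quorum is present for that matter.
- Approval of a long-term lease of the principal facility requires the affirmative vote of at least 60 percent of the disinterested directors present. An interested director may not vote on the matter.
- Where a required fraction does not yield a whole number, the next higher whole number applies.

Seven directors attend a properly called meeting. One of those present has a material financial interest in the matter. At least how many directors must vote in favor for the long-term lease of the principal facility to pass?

4

The long-term lease of the principal facility requires three-fifths of the disinterested directors present (7 − 1 = 6).
3/5 of 6 = 3.60, rounded up to 4.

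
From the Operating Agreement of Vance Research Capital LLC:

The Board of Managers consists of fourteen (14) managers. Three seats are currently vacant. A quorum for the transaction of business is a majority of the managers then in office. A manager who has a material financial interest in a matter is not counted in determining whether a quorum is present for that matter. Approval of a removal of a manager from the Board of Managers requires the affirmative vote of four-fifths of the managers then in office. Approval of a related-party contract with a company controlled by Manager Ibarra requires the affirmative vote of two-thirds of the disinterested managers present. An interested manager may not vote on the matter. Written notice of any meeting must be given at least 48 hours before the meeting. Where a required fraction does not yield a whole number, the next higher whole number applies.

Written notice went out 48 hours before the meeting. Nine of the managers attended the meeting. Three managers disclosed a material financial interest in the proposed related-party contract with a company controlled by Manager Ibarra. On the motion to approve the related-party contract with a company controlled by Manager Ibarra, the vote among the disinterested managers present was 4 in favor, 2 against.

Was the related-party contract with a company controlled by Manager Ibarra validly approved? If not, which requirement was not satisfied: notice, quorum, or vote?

Notice: 48 hours given; 48 required (48 ≥ 48). Satisfied.
Quorum: 9 present, but the 3 interested managers do not count, leaving 6. Quorum is 6. Satisfied.
Vote: the related-party contract with a company controlled by Manager Ibarra requires two-thirds of the disinterested managers present (9 − 3 = 6). 2/3 of 6 = 4, so 4 affirmative votes are needed; 4 voted in favor. Satisfied.

Valid — all requirements satisfied.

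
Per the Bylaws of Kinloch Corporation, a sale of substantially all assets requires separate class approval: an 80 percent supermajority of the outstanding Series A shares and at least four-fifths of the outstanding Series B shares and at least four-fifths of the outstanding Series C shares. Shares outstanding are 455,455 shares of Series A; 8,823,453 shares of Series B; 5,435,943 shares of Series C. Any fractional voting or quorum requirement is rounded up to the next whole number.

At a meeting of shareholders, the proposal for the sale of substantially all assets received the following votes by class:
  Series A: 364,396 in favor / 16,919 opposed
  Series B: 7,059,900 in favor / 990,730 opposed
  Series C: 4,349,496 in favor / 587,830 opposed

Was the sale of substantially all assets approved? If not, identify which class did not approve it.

Series A: 4/5 of 455455 = 364364; 364,364 required, 364,396 in favor — approved.
Series B: 4/5 of 8823453 = 7058762.40, rounded up to 7058763; 7,058,763 required, 7,059,900 in favor — approved.
Series C: 4/5 of 5435943 = 4348754.40, rounded up to 4348755; 4,348,755 required, 4,349,496 in favor — approved.

Approved — every class gave the required vote.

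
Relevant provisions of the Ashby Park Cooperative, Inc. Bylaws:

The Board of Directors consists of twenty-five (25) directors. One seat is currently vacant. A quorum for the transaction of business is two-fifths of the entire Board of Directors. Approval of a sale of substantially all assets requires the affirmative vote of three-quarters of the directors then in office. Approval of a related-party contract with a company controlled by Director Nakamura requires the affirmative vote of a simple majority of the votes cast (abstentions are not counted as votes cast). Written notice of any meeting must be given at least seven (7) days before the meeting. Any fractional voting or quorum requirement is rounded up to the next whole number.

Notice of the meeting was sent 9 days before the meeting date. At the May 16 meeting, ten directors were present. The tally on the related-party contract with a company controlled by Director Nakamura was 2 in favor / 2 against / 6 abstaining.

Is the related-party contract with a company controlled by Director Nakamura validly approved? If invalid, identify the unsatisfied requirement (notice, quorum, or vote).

Notice: 9 days given; 7 required (9 ≥ 7). Satisfied.
Quorum: 10 present; quorum is 10. Satisfied.
Vote: the related-party contract with a company controlled by Director Nakamura requires a majority of the votes cast (10 present − 6 abstaining = 4). A majority of 4 is 3, so 3 affirmative votes are needed; 2 voted in favor. Not satisfied.

Invalid — vote requirement not satisfied.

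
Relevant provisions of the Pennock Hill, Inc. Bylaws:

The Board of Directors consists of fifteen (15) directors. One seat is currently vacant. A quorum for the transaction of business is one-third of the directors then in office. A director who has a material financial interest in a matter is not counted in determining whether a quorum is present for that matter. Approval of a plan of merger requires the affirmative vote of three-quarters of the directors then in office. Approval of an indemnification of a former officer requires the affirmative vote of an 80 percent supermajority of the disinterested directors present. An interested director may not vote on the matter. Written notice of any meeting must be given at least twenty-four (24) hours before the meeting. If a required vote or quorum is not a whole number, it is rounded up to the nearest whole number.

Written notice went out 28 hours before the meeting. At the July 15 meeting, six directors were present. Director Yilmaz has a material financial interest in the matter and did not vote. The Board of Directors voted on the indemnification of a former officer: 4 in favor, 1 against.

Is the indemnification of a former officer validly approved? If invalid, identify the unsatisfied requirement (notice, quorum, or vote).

Notice: 28 hours given; 24 required (28 ≥ 24). Satisfied.
Quorum: 6 present, but the 1 interested director does not count, leaving 5. Quorum is 5. Satisfied.
Vote: the indemnification of a former officer requires four-fifths of the disinterested directors present (6 − 1 = 5). 4/5 of 5 = 4, so 4 affirmative votes are needed; 4 voted in favor. Satisfied.

Valid — all requirements satisfied.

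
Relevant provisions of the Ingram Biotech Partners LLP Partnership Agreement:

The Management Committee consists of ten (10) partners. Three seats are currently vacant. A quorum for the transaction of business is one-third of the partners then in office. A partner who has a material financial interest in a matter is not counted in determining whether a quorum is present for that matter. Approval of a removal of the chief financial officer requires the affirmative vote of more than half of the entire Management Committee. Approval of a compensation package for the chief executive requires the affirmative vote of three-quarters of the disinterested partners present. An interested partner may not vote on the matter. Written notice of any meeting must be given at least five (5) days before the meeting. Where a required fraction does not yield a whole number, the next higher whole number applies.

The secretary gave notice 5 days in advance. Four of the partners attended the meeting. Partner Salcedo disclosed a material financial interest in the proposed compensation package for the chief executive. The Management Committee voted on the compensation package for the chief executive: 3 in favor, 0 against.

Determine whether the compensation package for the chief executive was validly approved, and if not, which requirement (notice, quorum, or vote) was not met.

Valid — all requirements satisfied.

Notice: 5 days given; 5 required (5 ≥ 5). Satisfied.
Quorum: 4 present, but the 1 interested partner does not count, leaving 3. Quorum is 3. Satisfied.
Vote: the compensation package for the chief executive requires three-fourths of the disinterested partners present (4 − 1 = 3). 3/4 of 3 = 2.25, rounded up to 3, so 3 affirmative votes are needed; 3 voted in favor. Satisfied.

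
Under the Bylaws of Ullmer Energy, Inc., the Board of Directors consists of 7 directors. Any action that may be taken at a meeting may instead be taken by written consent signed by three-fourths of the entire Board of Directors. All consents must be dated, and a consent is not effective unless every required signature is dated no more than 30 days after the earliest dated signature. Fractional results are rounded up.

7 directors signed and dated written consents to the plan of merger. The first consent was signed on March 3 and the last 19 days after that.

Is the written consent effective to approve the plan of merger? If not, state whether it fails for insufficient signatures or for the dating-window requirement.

Signatures required: three-fourths of 7 — 3/4 of 7 = 5.25, rounded up to 6, so 6 needed; 7 signed. Sufficient.
Dating window: the latest signature is 19 days after the earliest; the limit is 30 days. Within the window.

Effective — both the signature and dating-window requirements are satisfied.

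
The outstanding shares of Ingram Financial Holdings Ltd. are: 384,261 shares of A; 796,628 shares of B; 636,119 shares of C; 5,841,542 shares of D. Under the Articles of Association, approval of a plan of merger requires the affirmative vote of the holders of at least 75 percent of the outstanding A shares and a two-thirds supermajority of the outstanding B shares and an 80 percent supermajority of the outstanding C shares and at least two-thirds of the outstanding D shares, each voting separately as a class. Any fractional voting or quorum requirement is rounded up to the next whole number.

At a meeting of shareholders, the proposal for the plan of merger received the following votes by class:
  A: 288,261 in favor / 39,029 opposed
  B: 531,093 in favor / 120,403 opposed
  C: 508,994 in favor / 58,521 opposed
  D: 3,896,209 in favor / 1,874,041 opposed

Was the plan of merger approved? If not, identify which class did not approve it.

Approved — every class gave the required vote.

A: 3/4 of 384261 = 288195.75, rounded up to 288196; 288,196 required, 288,261 in favor — approved.
B: 2/3 of 796628 = 531085.33, rounded up to 531086; 531,086 required, 531,093 in favor — approved.
C: 4/5 of 636119 = 508895.20, rounded up to 508896; 508,896 required, 508,994 in favor — approved.
D: 2/3 of 5841542 = 3894361.33, rounded up to 3894362; 3,894,362 required, 3,896,209 in favor — approved.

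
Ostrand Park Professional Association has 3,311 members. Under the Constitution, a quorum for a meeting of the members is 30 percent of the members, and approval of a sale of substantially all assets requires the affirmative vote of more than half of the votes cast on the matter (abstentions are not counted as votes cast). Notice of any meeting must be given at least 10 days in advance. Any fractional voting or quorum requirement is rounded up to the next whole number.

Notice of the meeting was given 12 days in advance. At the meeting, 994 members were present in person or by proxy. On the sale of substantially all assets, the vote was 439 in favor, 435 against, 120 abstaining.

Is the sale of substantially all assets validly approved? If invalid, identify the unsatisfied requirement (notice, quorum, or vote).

Valid — all requirements satisfied.

Notice: 12 days given; 10 required. Satisfied.
Quorum: 30% of 3,311 = 993.30, rounded up to 994; 994 present. Satisfied.
Vote: requires a majority of the votes cast (994 − 120 abstaining = 874); a majority of 874 is 438, so 438 needed; 439 in favor. Satisfied.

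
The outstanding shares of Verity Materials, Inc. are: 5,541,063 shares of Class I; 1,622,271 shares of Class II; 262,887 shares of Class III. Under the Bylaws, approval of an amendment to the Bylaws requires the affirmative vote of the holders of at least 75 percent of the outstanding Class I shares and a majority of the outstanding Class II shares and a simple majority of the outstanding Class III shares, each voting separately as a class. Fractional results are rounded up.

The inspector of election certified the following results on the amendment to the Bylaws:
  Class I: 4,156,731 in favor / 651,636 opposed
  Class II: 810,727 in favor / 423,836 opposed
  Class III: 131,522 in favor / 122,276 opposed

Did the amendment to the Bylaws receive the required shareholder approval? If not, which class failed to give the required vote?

Not approved — the Class II shares did not give the required vote.

Class I: 3/4 of 5541063 = 4155797.25, rounded up to 4155798; 4,155,798 required, 4,156,731 in favor — approved.
Class II: a majority of 1622271 is 811136; 811,136 required, 810,727 in favor — not approved.
Class III: a majority of 262887 is 131444; 131,444 required, 131,522 in favor — approved.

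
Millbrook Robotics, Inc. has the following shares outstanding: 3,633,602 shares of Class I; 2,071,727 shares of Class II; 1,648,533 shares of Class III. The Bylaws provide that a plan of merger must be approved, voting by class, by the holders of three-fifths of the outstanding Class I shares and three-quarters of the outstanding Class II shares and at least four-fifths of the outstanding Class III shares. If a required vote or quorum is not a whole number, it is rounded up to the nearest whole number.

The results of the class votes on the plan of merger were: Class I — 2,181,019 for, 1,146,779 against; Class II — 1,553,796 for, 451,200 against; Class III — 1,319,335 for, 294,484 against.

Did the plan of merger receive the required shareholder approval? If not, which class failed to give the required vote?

Approved — every class gave the required vote.

Class I: 3/5 of 3633602 = 2180161.20, rounded up to 2180162; 2,180,162 required, 2,181,019 in favor — approved.
Class II: 3/4 of 2071727 = 1553795.25, rounded up to 1553796; 1,553,796 required, 1,553,796 in favor — approved.
Class III: 4/5 of 1648533 = 1318826.40, rounded up to 1318827; 1,318,827 required, 1,319,335 in favor — approved.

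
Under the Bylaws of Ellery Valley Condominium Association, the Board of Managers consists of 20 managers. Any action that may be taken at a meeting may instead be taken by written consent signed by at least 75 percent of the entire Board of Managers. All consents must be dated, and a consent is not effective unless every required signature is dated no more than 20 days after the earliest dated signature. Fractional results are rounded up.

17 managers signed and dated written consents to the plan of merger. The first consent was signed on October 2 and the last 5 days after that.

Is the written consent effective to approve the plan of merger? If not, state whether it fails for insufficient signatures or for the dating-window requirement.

Effective — both the signature and dating-window requirements are satisfied.

Signatures required: at least 75 percent of 20 — 3/4 of 20 = 15, so 15 needed; 17 signed. Sufficient.
Dating window: the latest signature is 5 days after the earliest; the limit is 20 days. Within the window.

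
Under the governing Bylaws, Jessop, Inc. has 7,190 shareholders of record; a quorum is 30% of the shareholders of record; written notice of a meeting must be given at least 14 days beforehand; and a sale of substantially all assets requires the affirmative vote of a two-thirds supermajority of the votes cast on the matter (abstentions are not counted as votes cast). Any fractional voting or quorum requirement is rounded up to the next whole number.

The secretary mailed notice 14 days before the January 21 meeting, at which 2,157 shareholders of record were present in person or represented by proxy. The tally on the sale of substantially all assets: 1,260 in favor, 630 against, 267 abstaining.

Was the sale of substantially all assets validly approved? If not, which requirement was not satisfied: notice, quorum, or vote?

Notice: 14 days given; 14 required. Satisfied.
Quorum: 30% of 7,190 = 2,157; 2,157 present. Satisfied.
Vote: requires two-thirds of the votes cast (2,157 − 267 abstaining = 1,890); 2/3 of 1890 = 1260, so 1,260 needed; 1,260 in favor. Satisfied.

Valid — all requirements satisfied.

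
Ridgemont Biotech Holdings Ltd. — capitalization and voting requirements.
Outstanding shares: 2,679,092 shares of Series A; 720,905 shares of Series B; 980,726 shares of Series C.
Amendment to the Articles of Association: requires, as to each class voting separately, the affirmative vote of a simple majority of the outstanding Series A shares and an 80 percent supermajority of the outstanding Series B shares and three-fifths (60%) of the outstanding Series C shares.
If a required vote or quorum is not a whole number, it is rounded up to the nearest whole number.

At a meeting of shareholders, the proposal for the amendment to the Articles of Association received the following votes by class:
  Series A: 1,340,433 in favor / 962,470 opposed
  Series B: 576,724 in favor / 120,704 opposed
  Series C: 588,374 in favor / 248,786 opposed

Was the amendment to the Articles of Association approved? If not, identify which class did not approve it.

Series A: a majority of 2679092 is 1339547; 1,339,547 required, 1,340,433 in favor — approved.
Series B: 4/5 of 720905 = 576724; 576,724 required, 576,724 in favor — approved.
Series C: 3/5 of 980726 = 588435.60, rounded up to 588436; 588,436 required, 588,374 in favor — not approved.

Not approved — the Series C shares did not give the required vote.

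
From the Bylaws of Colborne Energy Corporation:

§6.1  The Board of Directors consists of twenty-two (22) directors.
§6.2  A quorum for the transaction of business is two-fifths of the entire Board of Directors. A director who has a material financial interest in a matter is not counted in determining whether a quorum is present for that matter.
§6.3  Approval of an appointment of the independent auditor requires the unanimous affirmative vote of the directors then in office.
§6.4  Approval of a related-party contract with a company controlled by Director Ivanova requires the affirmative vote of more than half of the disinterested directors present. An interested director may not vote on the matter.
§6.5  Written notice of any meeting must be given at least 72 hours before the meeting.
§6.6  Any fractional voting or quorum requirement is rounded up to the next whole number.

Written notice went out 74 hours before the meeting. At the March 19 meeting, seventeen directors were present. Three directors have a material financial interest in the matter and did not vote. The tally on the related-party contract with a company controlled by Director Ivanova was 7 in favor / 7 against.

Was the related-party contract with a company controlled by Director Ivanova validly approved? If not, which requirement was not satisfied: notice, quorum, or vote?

Notice: 74 hours given; 72 required (74 ≥ 72). Satisfied.
Quorum: 17 present, but the 3 interested directors do not count, leaving 14. Quorum is 9. Satisfied.
Vote: the related-party contract with a company controlled by Director Ivanova requires a majority of the disinterested directors present (17 − 3 = 14). A majority of 14 is 8, so 8 affirmative votes are needed; 7 voted in favor. Not satisfied.

Invalid — vote requirement not satisfied.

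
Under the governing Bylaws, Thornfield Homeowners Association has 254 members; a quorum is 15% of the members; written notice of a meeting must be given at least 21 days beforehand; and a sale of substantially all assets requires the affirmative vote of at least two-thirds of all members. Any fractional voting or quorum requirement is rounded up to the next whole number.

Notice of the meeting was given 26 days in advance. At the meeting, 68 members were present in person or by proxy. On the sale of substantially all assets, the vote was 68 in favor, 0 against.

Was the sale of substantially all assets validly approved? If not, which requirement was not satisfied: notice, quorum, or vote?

Notice: 26 days given; 21 required. Satisfied.
Quorum: 15% of 254 = 38.10, rounded up to 39; 68 present. Satisfied.
Vote: requires two-thirds of all members (254); 2/3 of 254 = 169.33, rounded up to 170, so 170 needed; 68 in favor. Not satisfied.

Invalid — vote requirement not satisfied.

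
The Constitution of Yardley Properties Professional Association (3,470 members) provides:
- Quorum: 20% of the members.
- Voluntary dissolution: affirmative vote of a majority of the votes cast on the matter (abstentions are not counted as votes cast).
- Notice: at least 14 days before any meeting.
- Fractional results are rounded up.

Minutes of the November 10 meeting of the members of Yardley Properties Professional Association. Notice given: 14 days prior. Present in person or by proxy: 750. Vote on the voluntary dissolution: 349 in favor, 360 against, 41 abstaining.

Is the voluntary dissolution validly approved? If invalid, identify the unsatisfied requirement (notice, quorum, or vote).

Notice: 14 days given; 14 required. Satisfied.
Quorum: 20% of 3,470 = 694; 750 present. Satisfied.
Vote: requires a majority of the votes cast (750 − 41 abstaining = 709); a majority of 709 is 355, so 355 needed; 349 in favor. Not satisfied.

Invalid — vote requirement not satisfied.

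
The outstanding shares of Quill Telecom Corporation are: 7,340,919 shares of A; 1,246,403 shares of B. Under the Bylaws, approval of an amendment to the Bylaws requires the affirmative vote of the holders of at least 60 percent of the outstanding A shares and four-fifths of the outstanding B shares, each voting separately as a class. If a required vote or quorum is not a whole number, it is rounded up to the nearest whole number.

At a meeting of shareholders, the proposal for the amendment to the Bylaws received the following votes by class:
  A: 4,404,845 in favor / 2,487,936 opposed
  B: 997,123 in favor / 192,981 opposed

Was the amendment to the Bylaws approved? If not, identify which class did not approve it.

Approved — every class gave the required vote.

A: 3/5 of 7340919 = 4404551.40, rounded up to 4404552; 4,404,552 required, 4,404,845 in favor — approved.
B: 4/5 of 1246403 = 997122.40, rounded up to 997123; 997,123 required, 997,123 in favor — approved.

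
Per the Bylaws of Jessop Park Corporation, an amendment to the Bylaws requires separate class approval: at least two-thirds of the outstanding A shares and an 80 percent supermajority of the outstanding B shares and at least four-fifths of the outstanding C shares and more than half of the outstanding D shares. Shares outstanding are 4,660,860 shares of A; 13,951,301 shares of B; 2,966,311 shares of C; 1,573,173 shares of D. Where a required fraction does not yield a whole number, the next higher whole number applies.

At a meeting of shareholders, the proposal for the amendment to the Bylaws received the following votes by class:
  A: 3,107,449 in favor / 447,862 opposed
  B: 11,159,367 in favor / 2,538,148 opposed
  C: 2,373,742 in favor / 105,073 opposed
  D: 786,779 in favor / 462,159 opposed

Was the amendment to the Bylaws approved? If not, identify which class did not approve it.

Not approved — the B shares did not give the required vote.

A: 2/3 of 4660860 = 3107240; 3,107,240 required, 3,107,449 in favor — approved.
B: 4/5 of 13951301 = 11161040.80, rounded up to 11161041; 11,161,041 required, 11,159,367 in favor — not approved.
C: 4/5 of 2966311 = 2373048.80, rounded up to 2373049; 2,373,049 required, 2,373,742 in favor — approved.
D: a majority of 1573173 is 786587; 786,587 required, 786,779 in favor — approved.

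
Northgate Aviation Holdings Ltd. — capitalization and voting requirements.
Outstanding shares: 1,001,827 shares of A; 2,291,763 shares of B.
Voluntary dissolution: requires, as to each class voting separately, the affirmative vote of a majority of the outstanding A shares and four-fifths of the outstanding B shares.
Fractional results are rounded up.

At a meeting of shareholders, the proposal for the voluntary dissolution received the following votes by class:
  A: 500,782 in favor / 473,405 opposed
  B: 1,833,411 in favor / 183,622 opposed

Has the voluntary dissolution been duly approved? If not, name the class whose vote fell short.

A: a majority of 1001827 is 500914; 500,914 required, 500,782 in favor — not approved.
B: 4/5 of 2291763 = 1833410.40, rounded up to 1833411; 1,833,411 required, 1,833,411 in favor — approved.

Not approved — the A shares did not give the required vote.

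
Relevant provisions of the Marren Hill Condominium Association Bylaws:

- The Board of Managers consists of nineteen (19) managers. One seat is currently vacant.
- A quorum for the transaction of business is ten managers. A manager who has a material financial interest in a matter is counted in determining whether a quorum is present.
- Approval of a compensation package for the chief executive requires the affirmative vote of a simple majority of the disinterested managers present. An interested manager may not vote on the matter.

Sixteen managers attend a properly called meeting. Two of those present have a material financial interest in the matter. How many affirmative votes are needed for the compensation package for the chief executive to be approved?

The compensation package for the chief executive requires a majority of the disinterested managers present (16 − 2 = 14).
A majority of 14 is 8.

8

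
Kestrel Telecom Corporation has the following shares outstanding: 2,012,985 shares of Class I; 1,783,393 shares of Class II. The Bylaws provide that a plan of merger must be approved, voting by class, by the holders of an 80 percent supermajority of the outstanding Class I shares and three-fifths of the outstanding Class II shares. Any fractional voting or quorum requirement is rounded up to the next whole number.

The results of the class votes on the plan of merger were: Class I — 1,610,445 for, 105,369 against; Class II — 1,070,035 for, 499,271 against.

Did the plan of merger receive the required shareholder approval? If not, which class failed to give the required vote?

Class I: 4/5 of 2012985 = 1610388; 1,610,388 required, 1,610,445 in favor — approved.
Class II: 3/5 of 1783393 = 1070035.80, rounded up to 1070036; 1,070,036 required, 1,070,035 in favor — not approved.

Not approved — the Class II shares did not give the required vote.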